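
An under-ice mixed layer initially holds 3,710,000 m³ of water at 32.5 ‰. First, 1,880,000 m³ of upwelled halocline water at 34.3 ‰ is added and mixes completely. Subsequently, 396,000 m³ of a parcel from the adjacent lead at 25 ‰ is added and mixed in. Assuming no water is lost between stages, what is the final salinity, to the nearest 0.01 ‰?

32.57 ‰

By conservation of dissolved salt,
Initial salt = 3,710,000×32.5 = 120,575,000
After stage 1: salt = 120,575,000 + 1,880,000×34.3 = 185,059,000; volume = 5,590,000 m³; S = 33.105 ‰
After stage 2: salt = 185,059,000 + 396,000×25 = 194,959,000; volume = 5,986,000 m³
S = 194,959,000 / 5,986,000 = 32.5692 ‰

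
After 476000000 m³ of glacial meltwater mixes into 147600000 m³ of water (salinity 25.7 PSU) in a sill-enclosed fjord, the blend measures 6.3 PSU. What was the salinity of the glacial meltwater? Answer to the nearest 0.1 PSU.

0.3 PSU

Salt balance: 147,600,000×25.7 + 476,000,000×S = 623,600,000×6.3
3,793,320,000 + 476,000,000·S = 3,928,680,000
S = (3,928,680,000 − 3,793,320,000) / 476,000,000 = 0.2844 PSU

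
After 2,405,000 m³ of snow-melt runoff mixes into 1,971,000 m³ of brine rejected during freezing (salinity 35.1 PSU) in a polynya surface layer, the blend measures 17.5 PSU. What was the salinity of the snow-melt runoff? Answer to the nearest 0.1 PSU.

Salt balance: 1,971,000×35.1 + 2,405,000×S = 4,376,000×17.5
69,182,100 + 2,405,000·S = 76,580,000
S = (76,580,000 − 69,182,100) / 2,405,000 = 3.076 PSU

3.1 PSU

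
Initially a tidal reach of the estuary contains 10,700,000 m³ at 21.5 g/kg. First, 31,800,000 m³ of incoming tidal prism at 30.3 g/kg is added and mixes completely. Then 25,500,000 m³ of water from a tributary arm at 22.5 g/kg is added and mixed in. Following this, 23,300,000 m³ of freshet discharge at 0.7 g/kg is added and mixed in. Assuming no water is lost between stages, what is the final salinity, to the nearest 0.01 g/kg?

By conservation of dissolved salt,
Initial salt = 10,700,000×21.5 = 230,050,000
After stage 1: salt = 230,050,000 + 31,800,000×30.3 = 1,193,590,000; volume = 42,500,000 m³; S = 28.084 g/kg
After stage 2: salt = 1,193,590,000 + 25,500,000×22.5 = 1,767,340,000; volume = 68,000,000 m³; S = 25.99 g/kg
After stage 3: salt = 1,767,340,000 + 23,300,000×0.7 = 1,783,650,000; volume = 91,300,000 m³
S = 1,783,650,000 / 91,300,000 = 19.5361 g/kg

19.54 g/kg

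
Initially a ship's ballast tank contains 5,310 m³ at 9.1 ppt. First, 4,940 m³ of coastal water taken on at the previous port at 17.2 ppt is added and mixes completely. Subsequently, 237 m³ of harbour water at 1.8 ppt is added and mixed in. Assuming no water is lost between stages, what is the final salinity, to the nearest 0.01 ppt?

12.75 ppt

Mass of salt is conserved:
Initial salt = 5,310×9.1 = 48,321
After stage 1: salt = 48,321 + 4,940×17.2 = 133,289; volume = 10,250 m³; S = 13.004 ppt
After stage 2: salt = 133,289 + 237×1.8 = 133,715.6; volume = 10,487 m³
S = 133,715.6 / 10,487 = 12.7506 ppt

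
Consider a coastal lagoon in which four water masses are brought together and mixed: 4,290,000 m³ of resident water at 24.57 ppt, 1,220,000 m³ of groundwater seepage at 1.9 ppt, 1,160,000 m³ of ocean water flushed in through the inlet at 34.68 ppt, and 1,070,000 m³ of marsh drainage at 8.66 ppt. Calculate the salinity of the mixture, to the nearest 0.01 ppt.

20.31 ppt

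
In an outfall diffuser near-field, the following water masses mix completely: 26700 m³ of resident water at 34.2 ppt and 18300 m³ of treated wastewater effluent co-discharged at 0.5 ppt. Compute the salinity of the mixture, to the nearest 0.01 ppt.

By conservation of dissolved salt,
salt = 26,700×34.2 + 18,300×0.5 = 913,140 + 9,150 = 922,290
volume = 26,700 + 18,300 = 45,000 m³
S = 922,290 / 45,000 = 20.4953 ppt

20.50 ppt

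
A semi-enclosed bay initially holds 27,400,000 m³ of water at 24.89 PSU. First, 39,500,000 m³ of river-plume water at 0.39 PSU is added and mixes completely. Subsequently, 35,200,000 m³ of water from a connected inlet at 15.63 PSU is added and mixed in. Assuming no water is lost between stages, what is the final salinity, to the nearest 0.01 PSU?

12.22 PSU

Weighted by volume,
Initial salt = 27,400,000×24.89 = 681,986,000
After stage 1: salt = 681,986,000 + 39,500,000×0.39 = 697,391,000; volume = 66,900,000 m³; S = 10.424 PSU
After stage 2: salt = 697,391,000 + 35,200,000×15.63 = 1,247,567,000; volume = 102,100,000 m³
S = 1,247,567,000 / 102,100,000 = 12.2191 PSU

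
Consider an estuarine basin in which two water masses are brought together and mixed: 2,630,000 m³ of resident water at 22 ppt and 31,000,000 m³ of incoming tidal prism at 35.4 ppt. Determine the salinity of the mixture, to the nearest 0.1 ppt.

34.4 ppt

Salt balance:
salt = 2,630,000×22 + 31,000,000×35.4 = 57,860,000 + 1,097,400,000 = 1,155,260,000
volume = 2,630,000 + 31,000,000 = 33,630,000 m³
S = 1,155,260,000 / 33,630,000 = 34.352 ppt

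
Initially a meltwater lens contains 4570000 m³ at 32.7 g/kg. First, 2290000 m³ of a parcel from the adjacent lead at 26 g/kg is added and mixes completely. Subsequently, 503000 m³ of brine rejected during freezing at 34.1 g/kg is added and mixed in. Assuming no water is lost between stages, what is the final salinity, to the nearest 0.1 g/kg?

30.7 g/kg

Total salt / total volume:
Initial salt = 4,570,000×32.7 = 149,439,000
After stage 1: salt = 149,439,000 + 2,290,000×26 = 208,979,000; volume = 6,860,000 m³; S = 30.463 g/kg
After stage 2: salt = 208,979,000 + 503,000×34.1 = 226,131,300; volume = 7,363,000 m³
S = 226,131,300 / 7,363,000 = 30.7118 g/kg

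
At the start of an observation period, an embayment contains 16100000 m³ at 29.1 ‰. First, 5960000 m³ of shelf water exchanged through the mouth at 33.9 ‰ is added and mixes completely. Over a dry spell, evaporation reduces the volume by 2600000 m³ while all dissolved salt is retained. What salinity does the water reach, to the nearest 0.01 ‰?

After mixing: salt = 16,100,000×29.1 + 5,960,000×33.9 = 670,554,000; volume = 22,060,000 m³
After evaporation: salt unchanged = 670,554,000; volume = 22,060,000 − 2,600,000 = 19,460,000 m³
S = 670,554,000 / 19,460,000 = 34.4581 ‰

34.46 ‰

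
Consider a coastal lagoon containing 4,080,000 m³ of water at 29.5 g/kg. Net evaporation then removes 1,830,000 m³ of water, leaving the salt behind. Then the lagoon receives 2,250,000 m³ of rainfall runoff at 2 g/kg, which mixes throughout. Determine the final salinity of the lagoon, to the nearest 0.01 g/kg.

After evaporation: salt = 4,080,000×29.5 = 120,360,000; volume = 4,080,000 − 1,830,000 = 2,250,000 m³
After mixing: salt = 120,360,000 + 2,250,000×2 = 124,860,000; volume = 2,250,000 + 2,250,000 = 4,500,000 m³
S = 124,860,000 / 4,500,000 = 27.7467 g/kg

27.75 g/kg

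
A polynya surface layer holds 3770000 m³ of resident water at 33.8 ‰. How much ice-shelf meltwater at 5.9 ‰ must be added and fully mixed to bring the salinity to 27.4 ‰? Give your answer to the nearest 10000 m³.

1120000 m³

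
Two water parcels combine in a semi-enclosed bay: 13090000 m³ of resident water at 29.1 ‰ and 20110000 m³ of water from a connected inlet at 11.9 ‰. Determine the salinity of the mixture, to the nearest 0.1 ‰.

18.7 ‰

Mass of salt is conserved:
salt = 13,090,000×29.1 + 20,110,000×11.9 = 380,919,000 + 239,309,000 = 620,228,000
volume = 13,090,000 + 20,110,000 = 33,200,000 m³
S = 620,228,000 / 33,200,000 = 18.682 ‰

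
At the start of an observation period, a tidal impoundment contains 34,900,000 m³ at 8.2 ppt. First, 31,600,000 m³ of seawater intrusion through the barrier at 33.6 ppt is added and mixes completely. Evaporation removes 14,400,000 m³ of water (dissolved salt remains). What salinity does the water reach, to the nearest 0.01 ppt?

25.87 ppt

After mixing: salt = 34,900,000×8.2 + 31,600,000×33.6 = 1,347,940,000; volume = 66,500,000 m³
After evaporation: salt unchanged = 1,347,940,000; volume = 66,500,000 − 14,400,000 = 52,100,000 m³
S = 1,347,940,000 / 52,100,000 = 25.8722 ppt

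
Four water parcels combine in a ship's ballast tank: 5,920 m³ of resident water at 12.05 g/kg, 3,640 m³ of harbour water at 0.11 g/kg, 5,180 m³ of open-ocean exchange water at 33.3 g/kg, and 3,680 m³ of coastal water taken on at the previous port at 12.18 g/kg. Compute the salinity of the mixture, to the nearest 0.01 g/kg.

15.69 g/kg

Conserving salt mass:
salt = 5,920×12.05 + 3,640×0.11 + 5,180×33.3 + 3,680×12.18 = 71,336 + 400.4 + 172,494 + 44,822.4 = 289,052.8
volume = 5,920 + 3,640 + 5,180 + 3,680 = 18,420 m³
S = 289,052.8 / 18,420 = 15.6923 g/kg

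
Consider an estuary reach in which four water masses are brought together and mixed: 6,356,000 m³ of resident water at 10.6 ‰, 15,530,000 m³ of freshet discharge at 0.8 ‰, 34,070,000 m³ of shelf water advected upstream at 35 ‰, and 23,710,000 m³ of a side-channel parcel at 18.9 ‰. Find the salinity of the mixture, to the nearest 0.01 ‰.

21.59 ‰

Salt balance:
salt = 6,356,000×10.6 + 15,530,000×0.8 + 34,070,000×35 + 23,710,000×18.9 = 67,373,600 + 12,424,000 + 1,192,450,000 + 448,119,000 = 1,720,366,600
volume = 6,356,000 + 15,530,000 + 34,070,000 + 23,710,000 = 79,666,000 m³
S = 1,720,366,600 / 79,666,000 = 21.5947 ‰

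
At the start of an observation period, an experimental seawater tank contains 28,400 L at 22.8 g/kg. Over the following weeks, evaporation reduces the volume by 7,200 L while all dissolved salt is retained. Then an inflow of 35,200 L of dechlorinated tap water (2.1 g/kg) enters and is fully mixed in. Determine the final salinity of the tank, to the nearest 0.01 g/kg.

12.79 g/kg

After evaporation: salt = 28,400×22.8 = 647,520; volume = 28,400 − 7,200 = 21,200 L
After mixing: salt = 647,520 + 35,200×2.1 = 721,440; volume = 21,200 + 35,200 = 56,400 L
S = 721,440 / 56,400 = 12.7915 g/kg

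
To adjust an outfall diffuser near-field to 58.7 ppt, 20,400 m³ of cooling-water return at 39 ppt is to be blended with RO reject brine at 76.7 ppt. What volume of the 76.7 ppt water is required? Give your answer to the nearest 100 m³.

Salt balance: 20,400×39 + V×76.7 = (20,400+V)×58.7
795,600 + 76.7V = 1,197,480 + 58.7V
401,880 = 18V
V = 22,326.67 m³

22300 m³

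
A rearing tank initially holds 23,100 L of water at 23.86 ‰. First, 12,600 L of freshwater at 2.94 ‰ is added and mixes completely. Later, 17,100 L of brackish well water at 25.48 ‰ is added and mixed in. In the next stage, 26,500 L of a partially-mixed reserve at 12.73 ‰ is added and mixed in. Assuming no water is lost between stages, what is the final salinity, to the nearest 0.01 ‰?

17.17 ‰

Mass of salt is conserved:
Initial salt = 23,100×23.86 = 551,166
After stage 1: salt = 551,166 + 12,600×2.94 = 588,210; volume = 35,700 L; S = 16.476 ‰
After stage 2: salt = 588,210 + 17,100×25.48 = 1,023,918; volume = 52,800 L; S = 19.392 ‰
After stage 3: salt = 1,023,918 + 26,500×12.73 = 1,361,263; volume = 79,300 L
S = 1,361,263 / 79,300 = 17.166 ‰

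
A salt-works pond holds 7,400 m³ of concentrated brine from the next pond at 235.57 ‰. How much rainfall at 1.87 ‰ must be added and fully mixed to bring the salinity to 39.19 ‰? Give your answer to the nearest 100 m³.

Salt balance: 7,400×235.57 + V×1.87 = (7,400+V)×39.19
1,743,218 + 1.87V = 290,006 + 39.19V
1,453,212 = 37.32V
V = 38,939.23 m³

38900 m³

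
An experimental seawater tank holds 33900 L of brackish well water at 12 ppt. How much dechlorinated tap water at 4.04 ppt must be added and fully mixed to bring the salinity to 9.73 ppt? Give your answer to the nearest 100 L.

13500 L

Salt balance: 33,900×12 + V×4.04 = (33,900+V)×9.73
406,800 + 4.04V = 329,847 + 9.73V
76,953 = 5.69V
V = 13,524.25 L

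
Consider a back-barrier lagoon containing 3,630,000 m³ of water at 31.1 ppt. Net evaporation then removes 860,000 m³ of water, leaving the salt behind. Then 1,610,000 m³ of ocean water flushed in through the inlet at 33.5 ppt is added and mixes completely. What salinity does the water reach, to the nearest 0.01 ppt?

After evaporation: salt = 3,630,000×31.1 = 112,893,000; volume = 3,630,000 − 860,000 = 2,770,000 m³
After mixing: salt = 112,893,000 + 1,610,000×33.5 = 166,828,000; volume = 2,770,000 + 1,610,000 = 4,380,000 m³
S = 166,828,000 / 4,380,000 = 38.0886 ppt

38.09 ppt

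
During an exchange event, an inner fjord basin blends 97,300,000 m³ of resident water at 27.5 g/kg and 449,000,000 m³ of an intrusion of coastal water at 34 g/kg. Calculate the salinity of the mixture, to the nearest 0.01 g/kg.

32.84 g/kg

Total salt / total volume:
salt = 97,300,000×27.5 + 449,000,000×34 = 2,675,750,000 + 15,266,000,000 = 17,941,750,000
volume = 97,300,000 + 449,000,000 = 546,300,000 m³
S = 17,941,750,000 / 546,300,000 = 32.8423 g/kg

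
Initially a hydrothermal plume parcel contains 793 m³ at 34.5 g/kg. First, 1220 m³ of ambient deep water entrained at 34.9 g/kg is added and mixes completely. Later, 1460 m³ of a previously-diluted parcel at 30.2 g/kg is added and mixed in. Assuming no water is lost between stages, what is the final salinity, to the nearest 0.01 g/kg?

Weighted by volume,
Initial salt = 793×34.5 = 27,358.5
After stage 1: salt = 27,358.5 + 1,220×34.9 = 69,936.5; volume = 2,013 m³; S = 34.742 g/kg
After stage 2: salt = 69,936.5 + 1,460×30.2 = 114,028.5; volume = 3,473 m³
S = 114,028.5 / 3,473 = 32.8329 g/kg

32.83 g/kg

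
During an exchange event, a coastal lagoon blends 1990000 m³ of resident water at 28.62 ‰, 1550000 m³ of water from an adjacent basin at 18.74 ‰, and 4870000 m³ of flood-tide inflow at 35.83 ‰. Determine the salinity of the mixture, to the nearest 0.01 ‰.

30.97 ‰

By conservation of dissolved salt,
salt = 1,990,000×28.62 + 1,550,000×18.74 + 4,870,000×35.83 = 56,953,800 + 29,047,000 + 174,492,100 = 260,492,900
volume = 1,990,000 + 1,550,000 + 4,870,000 = 8,410,000 m³
S = 260,492,900 / 8,410,000 = 30.9742 ‰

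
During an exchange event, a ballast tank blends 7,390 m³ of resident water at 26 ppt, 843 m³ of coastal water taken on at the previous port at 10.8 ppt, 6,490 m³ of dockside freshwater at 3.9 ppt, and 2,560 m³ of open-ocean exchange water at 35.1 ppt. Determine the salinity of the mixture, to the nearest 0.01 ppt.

Salt balance:
salt = 7,390×26 + 843×10.8 + 6,490×3.9 + 2,560×35.1 = 192,140 + 9,104.4 + 25,311 + 89,856 = 316,411.4
volume = 7,390 + 843 + 6,490 + 2,560 = 17,283 m³
S = 316,411.4 / 17,283 = 18.3077 ppt

18.31 ppt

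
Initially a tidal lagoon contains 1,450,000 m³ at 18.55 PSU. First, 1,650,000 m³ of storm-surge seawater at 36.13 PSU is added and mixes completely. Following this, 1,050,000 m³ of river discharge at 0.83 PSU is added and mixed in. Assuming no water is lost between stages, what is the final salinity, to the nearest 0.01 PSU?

Total salt / total volume:
Initial salt = 1,450,000×18.55 = 26,897,500
After stage 1: salt = 26,897,500 + 1,650,000×36.13 = 86,512,000; volume = 3,100,000 m³; S = 27.907 PSU
After stage 2: salt = 86,512,000 + 1,050,000×0.83 = 87,383,500; volume = 4,150,000 m³
S = 87,383,500 / 4,150,000 = 21.0563 PSU

21.06 PSU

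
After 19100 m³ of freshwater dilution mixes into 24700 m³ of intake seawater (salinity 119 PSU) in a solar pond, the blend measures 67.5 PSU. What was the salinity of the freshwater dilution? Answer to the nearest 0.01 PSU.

Salt balance: 24,700×119 + 19,100×S = 43,800×67.5
2,939,300 + 19,100·S = 2,956,500
S = (2,956,500 − 2,939,300) / 19,100 = 0.9005 PSU

0.90 PSU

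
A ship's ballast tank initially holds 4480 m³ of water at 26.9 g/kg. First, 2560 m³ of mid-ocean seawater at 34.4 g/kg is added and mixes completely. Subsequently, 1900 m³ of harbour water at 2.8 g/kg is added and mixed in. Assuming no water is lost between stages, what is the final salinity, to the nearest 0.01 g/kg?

23.93 g/kg

Conserving salt mass:
Initial salt = 4,480×26.9 = 120,512
After stage 1: salt = 120,512 + 2,560×34.4 = 208,576; volume = 7,040 m³; S = 29.627 g/kg
After stage 2: salt = 208,576 + 1,900×2.8 = 213,896; volume = 8,940 m³
S = 213,896 / 8,940 = 23.9257 g/kg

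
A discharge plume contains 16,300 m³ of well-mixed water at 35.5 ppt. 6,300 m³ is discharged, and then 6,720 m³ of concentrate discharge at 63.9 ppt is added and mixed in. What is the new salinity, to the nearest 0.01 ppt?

Remaining after removal: 10,000 m³ at 35.5 ppt (salt = 355,000)
After addition: salt = 355,000 + 6,720×63.9 = 784,408; volume = 16,720 m³
S = 784,408 / 16,720 = 46.9144 ppt

46.91 ppt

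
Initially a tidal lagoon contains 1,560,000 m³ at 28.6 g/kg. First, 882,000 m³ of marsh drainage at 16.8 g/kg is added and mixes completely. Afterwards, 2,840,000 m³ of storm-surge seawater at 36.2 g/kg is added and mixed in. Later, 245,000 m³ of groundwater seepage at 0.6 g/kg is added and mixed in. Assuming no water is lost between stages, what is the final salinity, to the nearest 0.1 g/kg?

29.4 g/kg

Total salt / total volume:
Initial salt = 1,560,000×28.6 = 44,616,000
After stage 1: salt = 44,616,000 + 882,000×16.8 = 59,433,600; volume = 2,442,000 m³; S = 24.338 g/kg
After stage 2: salt = 59,433,600 + 2,840,000×36.2 = 162,241,600; volume = 5,282,000 m³; S = 30.716 g/kg
After stage 3: salt = 162,241,600 + 245,000×0.6 = 162,388,600; volume = 5,527,000 m³
S = 162,388,600 / 5,527,000 = 29.381 g/kg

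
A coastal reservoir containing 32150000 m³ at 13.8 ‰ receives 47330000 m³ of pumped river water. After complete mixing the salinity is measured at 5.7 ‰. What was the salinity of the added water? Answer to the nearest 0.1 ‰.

Salt balance: 32,150,000×13.8 + 47,330,000×S = 79,480,000×5.7
443,670,000 + 47,330,000·S = 453,036,000
S = (453,036,000 − 443,670,000) / 47,330,000 = 0.1979 ‰

0.2 ‰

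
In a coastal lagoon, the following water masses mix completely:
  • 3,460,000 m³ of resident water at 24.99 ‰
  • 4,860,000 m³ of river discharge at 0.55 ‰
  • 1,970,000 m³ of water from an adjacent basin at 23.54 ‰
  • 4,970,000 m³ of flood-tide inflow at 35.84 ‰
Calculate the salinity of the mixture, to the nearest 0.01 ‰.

Mass of salt is conserved:
salt = 3,460,000×24.99 + 4,860,000×0.55 + 1,970,000×23.54 + 4,970,000×35.84 = 86,465,400 + 2,673,000 + 46,373,800 + 178,124,800 = 313,637,000
volume = 3,460,000 + 4,860,000 + 1,970,000 + 4,970,000 = 15,260,000 m³
S = 313,637,000 / 15,260,000 = 20.5529 ‰

20.55 ‰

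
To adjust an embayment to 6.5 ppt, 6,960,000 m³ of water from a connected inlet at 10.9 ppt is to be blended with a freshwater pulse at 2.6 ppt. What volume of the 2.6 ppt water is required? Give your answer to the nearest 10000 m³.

Salt balance: 6,960,000×10.9 + V×2.6 = (6,960,000+V)×6.5
75,864,000 + 2.6V = 45,240,000 + 6.5V
30,624,000 = 3.9V
V = 7,852,307.69 m³

7850000 m³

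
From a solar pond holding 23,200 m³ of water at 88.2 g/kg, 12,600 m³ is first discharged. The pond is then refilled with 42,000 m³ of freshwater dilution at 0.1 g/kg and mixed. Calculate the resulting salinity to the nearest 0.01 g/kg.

17.85 g/kg

Remaining after removal: 10,600 m³ at 88.2 g/kg (salt = 934,920)
After addition: salt = 934,920 + 42,000×0.1 = 939,120; volume = 52,600 m³
S = 939,120 / 52,600 = 17.854 g/kg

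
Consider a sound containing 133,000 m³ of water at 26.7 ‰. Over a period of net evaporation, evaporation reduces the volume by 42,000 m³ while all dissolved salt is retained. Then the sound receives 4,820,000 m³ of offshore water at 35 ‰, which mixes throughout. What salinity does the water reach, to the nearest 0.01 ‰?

35.07 ‰

After evaporation: salt = 133,000×26.7 = 3,551,100; volume = 133,000 − 42,000 = 91,000 m³
After mixing: salt = 3,551,100 + 4,820,000×35 = 172,251,100; volume = 91,000 + 4,820,000 = 4,911,000 m³
S = 172,251,100 / 4,911,000 = 35.0745 ‰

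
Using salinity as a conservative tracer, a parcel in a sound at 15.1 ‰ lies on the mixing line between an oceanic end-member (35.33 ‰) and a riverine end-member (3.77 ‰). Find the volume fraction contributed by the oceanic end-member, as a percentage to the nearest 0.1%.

35.9%

Let g be the oceanic fraction. Salt balance per unit volume:
g×35.33 + (1−g)×3.77 = 15.1
g = (15.1 − 3.77) / (35.33 − 3.77) = 11.33/31.56 = 0.359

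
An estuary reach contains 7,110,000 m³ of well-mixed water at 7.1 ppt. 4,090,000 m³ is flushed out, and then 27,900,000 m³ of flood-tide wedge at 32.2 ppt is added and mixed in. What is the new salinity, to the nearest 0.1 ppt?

Remaining after removal: 3,020,000 m³ at 7.1 ppt (salt = 21,442,000)
After addition: salt = 21,442,000 + 27,900,000×32.2 = 919,822,000; volume = 30,920,000 m³
S = 919,822,000 / 30,920,000 = 29.7484 ppt

29.7 ppt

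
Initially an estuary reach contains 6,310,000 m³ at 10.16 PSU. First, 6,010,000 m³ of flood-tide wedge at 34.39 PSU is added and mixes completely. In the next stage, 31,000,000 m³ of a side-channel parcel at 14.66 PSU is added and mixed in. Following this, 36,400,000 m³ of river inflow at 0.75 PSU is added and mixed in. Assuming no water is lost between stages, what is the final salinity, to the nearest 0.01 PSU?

Total salt / total volume:
Initial salt = 6,310,000×10.16 = 64,109,600
After stage 1: salt = 64,109,600 + 6,010,000×34.39 = 270,793,500; volume = 12,320,000 m³; S = 21.98 PSU
After stage 2: salt = 270,793,500 + 31,000,000×14.66 = 725,253,500; volume = 43,320,000 m³; S = 16.742 PSU
After stage 3: salt = 725,253,500 + 36,400,000×0.75 = 752,553,500; volume = 79,720,000 m³
S = 752,553,500 / 79,720,000 = 9.44 PSU

9.44 PSU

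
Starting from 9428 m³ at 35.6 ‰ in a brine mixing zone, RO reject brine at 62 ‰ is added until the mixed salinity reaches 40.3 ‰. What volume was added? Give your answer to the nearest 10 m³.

Salt balance: 9,428×35.6 + V×62 = (9,428+V)×40.3
335,636.8 + 62V = 379,948.4 + 40.3V
44,311.6 = 21.7V
V = 2,042.01 m³

2040 m³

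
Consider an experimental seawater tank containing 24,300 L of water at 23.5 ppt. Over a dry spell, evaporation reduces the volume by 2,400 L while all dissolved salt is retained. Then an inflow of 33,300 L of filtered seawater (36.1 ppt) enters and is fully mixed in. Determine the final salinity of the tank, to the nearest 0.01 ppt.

32.12 ppt

After evaporation: salt = 24,300×23.5 = 571,050; volume = 24,300 − 2,400 = 21,900 L
After mixing: salt = 571,050 + 33,300×36.1 = 1,773,180; volume = 21,900 + 33,300 = 55,200 L
S = 1,773,180 / 55,200 = 32.1228 ppt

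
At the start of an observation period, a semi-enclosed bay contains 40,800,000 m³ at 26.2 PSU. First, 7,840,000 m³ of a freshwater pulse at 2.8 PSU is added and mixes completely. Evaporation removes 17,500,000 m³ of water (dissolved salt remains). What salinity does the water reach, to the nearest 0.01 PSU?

35.03 PSU

After mixing: salt = 40,800,000×26.2 + 7,840,000×2.8 = 1,090,912,000; volume = 48,640,000 m³
After evaporation: salt unchanged = 1,090,912,000; volume = 48,640,000 − 17,500,000 = 31,140,000 m³
S = 1,090,912,000 / 31,140,000 = 35.0325 PSU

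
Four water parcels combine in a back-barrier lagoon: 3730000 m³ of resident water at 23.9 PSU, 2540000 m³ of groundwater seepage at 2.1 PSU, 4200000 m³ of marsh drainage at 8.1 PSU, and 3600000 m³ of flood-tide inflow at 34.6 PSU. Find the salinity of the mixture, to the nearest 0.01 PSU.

17.99 PSU

Weighted by volume,
salt = 3,730,000×23.9 + 2,540,000×2.1 + 4,200,000×8.1 + 3,600,000×34.6 = 89,147,000 + 5,334,000 + 34,020,000 + 124,560,000 = 253,061,000
volume = 3,730,000 + 2,540,000 + 4,200,000 + 3,600,000 = 14,070,000 m³
S = 253,061,000 / 14,070,000 = 17.9859 PSU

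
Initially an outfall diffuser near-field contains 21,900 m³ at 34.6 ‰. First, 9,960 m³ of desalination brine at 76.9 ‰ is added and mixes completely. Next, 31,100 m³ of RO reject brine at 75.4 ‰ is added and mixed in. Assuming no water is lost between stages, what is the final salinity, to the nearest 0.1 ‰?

61.4 ‰

By conservation of dissolved salt,
Initial salt = 21,900×34.6 = 757,740
After stage 1: salt = 757,740 + 9,960×76.9 = 1,523,664; volume = 31,860 m³; S = 47.824 ‰
After stage 2: salt = 1,523,664 + 31,100×75.4 = 3,868,604; volume = 62,960 m³
S = 3,868,604 / 62,960 = 61.4454 ‰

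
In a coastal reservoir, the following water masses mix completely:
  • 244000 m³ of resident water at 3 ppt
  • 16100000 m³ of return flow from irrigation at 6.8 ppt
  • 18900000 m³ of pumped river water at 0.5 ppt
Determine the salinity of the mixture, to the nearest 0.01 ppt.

Mass of salt is conserved:
salt = 244,000×3 + 16,100,000×6.8 + 18,900,000×0.5 = 732,000 + 109,480,000 + 9,450,000 = 119,662,000
volume = 244,000 + 16,100,000 + 18,900,000 = 35,244,000 m³
S = 119,662,000 / 35,244,000 = 3.3952 ppt

3.40 ppt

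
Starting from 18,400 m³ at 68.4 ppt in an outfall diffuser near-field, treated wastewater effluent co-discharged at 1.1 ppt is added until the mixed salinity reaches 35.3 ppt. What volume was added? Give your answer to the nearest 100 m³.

Salt balance: 18,400×68.4 + V×1.1 = (18,400+V)×35.3
1,258,560 + 1.1V = 649,520 + 35.3V
609,040 = 34.2V
V = 17,808.19 m³

17800 m³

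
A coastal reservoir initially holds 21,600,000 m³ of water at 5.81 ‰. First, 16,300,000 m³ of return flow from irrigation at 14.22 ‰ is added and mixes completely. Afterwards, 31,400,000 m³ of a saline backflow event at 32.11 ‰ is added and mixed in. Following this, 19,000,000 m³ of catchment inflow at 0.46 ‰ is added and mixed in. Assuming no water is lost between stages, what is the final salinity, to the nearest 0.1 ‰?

15.6 ‰

Mass of salt is conserved:
Initial salt = 21,600,000×5.81 = 125,496,000
After stage 1: salt = 125,496,000 + 16,300,000×14.22 = 357,282,000; volume = 37,900,000 m³; S = 9.427 ‰
After stage 2: salt = 357,282,000 + 31,400,000×32.11 = 1,365,536,000; volume = 69,300,000 m³; S = 19.705 ‰
After stage 3: salt = 1,365,536,000 + 19,000,000×0.46 = 1,374,276,000; volume = 88,300,000 m³
S = 1,374,276,000 / 88,300,000 = 15.5637 ‰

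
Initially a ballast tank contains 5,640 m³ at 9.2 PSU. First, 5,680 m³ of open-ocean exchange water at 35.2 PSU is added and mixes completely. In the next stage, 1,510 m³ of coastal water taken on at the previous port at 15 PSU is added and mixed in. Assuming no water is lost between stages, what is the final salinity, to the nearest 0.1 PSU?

21.4 PSU

Mass of salt is conserved:
Initial salt = 5,640×9.2 = 51,888
After stage 1: salt = 51,888 + 5,680×35.2 = 251,824; volume = 11,320 m³; S = 22.246 PSU
After stage 2: salt = 251,824 + 1,510×15 = 274,474; volume = 12,830 m³
S = 274,474 / 12,830 = 21.3931 PSU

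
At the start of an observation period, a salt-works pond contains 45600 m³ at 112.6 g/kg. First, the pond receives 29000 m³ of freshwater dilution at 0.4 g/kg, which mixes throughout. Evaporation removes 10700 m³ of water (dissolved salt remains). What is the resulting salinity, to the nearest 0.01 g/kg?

After mixing: salt = 45,600×112.6 + 29,000×0.4 = 5,146,160; volume = 74,600 m³
After evaporation: salt unchanged = 5,146,160; volume = 74,600 − 10,700 = 63,900 m³
S = 5,146,160 / 63,900 = 80.5346 g/kg

80.53 g/kg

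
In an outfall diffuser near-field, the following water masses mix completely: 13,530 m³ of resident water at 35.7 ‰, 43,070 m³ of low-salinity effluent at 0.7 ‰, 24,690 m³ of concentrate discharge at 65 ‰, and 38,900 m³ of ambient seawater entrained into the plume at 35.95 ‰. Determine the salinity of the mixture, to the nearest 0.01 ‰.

Total salt / total volume:
salt = 13,530×35.7 + 43,070×0.7 + 24,690×65 + 38,900×35.95 = 483,021 + 30,149 + 1,604,850 + 1,398,455 = 3,516,475
volume = 13,530 + 43,070 + 24,690 + 38,900 = 120,190 m³
S = 3,516,475 / 120,190 = 29.2576 ‰

29.26 ‰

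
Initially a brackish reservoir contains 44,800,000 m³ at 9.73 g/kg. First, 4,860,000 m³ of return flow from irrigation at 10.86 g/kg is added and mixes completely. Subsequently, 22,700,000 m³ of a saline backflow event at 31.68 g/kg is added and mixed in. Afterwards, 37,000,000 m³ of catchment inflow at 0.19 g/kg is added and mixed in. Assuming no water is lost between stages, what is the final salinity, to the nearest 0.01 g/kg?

Weighted by volume,
Initial salt = 44,800,000×9.73 = 435,904,000
After stage 1: salt = 435,904,000 + 4,860,000×10.86 = 488,683,600; volume = 49,660,000 m³; S = 9.841 g/kg
After stage 2: salt = 488,683,600 + 22,700,000×31.68 = 1,207,819,600; volume = 72,360,000 m³; S = 16.692 g/kg
After stage 3: salt = 1,207,819,600 + 37,000,000×0.19 = 1,214,849,600; volume = 109,360,000 m³
S = 1,214,849,600 / 109,360,000 = 11.1087 g/kg

11.11 g/kg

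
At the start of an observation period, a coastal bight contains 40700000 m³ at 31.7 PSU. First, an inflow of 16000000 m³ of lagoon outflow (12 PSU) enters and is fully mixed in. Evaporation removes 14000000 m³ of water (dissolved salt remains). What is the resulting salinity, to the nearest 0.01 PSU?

34.71 PSU

After mixing: salt = 40,700,000×31.7 + 16,000,000×12 = 1,482,190,000; volume = 56,700,000 m³
After evaporation: salt unchanged = 1,482,190,000; volume = 56,700,000 − 14,000,000 = 42,700,000 m³
S = 1,482,190,000 / 42,700,000 = 34.7117 PSU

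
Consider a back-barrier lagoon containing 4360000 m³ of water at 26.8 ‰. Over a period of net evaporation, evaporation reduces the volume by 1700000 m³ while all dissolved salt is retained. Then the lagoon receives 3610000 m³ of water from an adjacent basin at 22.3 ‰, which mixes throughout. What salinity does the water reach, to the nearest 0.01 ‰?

31.48 ‰

After evaporation: salt = 4,360,000×26.8 = 116,848,000; volume = 4,360,000 − 1,700,000 = 2,660,000 m³
After mixing: salt = 116,848,000 + 3,610,000×22.3 = 197,351,000; volume = 2,660,000 + 3,610,000 = 6,270,000 m³
S = 197,351,000 / 6,270,000 = 31.4754 ‰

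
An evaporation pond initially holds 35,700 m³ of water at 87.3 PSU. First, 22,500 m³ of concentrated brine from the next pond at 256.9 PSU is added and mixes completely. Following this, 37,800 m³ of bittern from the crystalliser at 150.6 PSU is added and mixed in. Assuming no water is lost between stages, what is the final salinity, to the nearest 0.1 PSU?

152.0 PSU

Total salt / total volume:
Initial salt = 35,700×87.3 = 3,116,610
After stage 1: salt = 3,116,610 + 22,500×256.9 = 8,896,860; volume = 58,200 m³; S = 152.867 PSU
After stage 2: salt = 8,896,860 + 37,800×150.6 = 14,589,540; volume = 96,000 m³
S = 14,589,540 / 96,000 = 151.9744 PSU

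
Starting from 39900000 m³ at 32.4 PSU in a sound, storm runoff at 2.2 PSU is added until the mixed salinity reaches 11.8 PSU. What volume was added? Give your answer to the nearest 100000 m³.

85600000 m³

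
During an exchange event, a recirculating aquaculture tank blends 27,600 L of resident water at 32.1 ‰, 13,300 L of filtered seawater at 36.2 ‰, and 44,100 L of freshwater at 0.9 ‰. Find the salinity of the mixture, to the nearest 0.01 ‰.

16.55 ‰

Salt balance:
salt = 27,600×32.1 + 13,300×36.2 + 44,100×0.9 = 885,960 + 481,460 + 39,690 = 1,407,110
volume = 27,600 + 13,300 + 44,100 = 85,000 L
S = 1,407,110 / 85,000 = 16.5542 ‰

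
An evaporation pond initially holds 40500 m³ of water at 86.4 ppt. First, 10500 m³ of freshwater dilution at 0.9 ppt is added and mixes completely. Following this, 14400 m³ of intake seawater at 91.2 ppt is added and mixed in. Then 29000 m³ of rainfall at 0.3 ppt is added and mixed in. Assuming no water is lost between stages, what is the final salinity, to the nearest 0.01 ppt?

By conservation of dissolved salt,
Initial salt = 40,500×86.4 = 3,499,200
After stage 1: salt = 3,499,200 + 10,500×0.9 = 3,508,650; volume = 51,000 m³; S = 68.797 ppt
After stage 2: salt = 3,508,650 + 14,400×91.2 = 4,821,930; volume = 65,400 m³; S = 73.73 ppt
After stage 3: salt = 4,821,930 + 29,000×0.3 = 4,830,630; volume = 94,400 m³
S = 4,830,630 / 94,400 = 51.1719 ppt

51.17 ppt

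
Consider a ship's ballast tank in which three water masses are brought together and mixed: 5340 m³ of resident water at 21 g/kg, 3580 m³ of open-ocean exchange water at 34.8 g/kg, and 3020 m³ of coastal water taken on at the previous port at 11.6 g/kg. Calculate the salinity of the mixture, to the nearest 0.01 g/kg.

22.76 g/kg

Total salt / total volume:
salt = 5,340×21 + 3,580×34.8 + 3,020×11.6 = 112,140 + 124,584 + 35,032 = 271,756
volume = 5,340 + 3,580 + 3,020 = 11,940 m³
S = 271,756 / 11,940 = 22.7601 g/kg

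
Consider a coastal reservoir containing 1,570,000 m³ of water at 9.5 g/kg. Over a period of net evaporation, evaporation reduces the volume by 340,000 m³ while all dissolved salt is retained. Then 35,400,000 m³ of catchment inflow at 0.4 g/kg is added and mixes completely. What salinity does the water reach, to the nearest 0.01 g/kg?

After evaporation: salt = 1,570,000×9.5 = 14,915,000; volume = 1,570,000 − 340,000 = 1,230,000 m³
After mixing: salt = 14,915,000 + 35,400,000×0.4 = 29,075,000; volume = 1,230,000 + 35,400,000 = 36,630,000 m³
S = 29,075,000 / 36,630,000 = 0.7937 g/kg

0.79 g/kg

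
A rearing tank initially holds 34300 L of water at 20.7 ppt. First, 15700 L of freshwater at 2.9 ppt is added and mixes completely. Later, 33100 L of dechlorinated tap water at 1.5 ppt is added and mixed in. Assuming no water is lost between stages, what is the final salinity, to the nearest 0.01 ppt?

Mass of salt is conserved:
Initial salt = 34,300×20.7 = 710,010
After stage 1: salt = 710,010 + 15,700×2.9 = 755,540; volume = 50,000 L; S = 15.111 ppt
After stage 2: salt = 755,540 + 33,100×1.5 = 805,190; volume = 83,100 L
S = 805,190 / 83,100 = 9.6894 ppt

9.69 ppt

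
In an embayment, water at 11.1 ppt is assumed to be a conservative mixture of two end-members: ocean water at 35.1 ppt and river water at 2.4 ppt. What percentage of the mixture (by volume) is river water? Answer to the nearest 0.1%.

Let f be the freshwater fraction. Salt balance per unit volume:
f×2.4 + (1−f)×35.1 = 11.1
f = (35.1 − 11.1) / (35.1 − 2.4) = 24/32.7 = 0.7339

73.4%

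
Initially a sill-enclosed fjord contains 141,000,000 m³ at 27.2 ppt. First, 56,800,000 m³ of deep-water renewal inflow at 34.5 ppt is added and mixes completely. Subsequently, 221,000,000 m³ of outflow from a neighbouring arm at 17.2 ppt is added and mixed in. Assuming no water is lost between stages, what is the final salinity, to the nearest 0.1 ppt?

22.9 ppt

Salt balance:
Initial salt = 141,000,000×27.2 = 3,835,200,000
After stage 1: salt = 3,835,200,000 + 56,800,000×34.5 = 5,794,800,000; volume = 197,800,000 m³; S = 29.296 ppt
After stage 2: salt = 5,794,800,000 + 221,000,000×17.2 = 9,596,000,000; volume = 418,800,000 m³
S = 9,596,000,000 / 418,800,000 = 22.9131 ppt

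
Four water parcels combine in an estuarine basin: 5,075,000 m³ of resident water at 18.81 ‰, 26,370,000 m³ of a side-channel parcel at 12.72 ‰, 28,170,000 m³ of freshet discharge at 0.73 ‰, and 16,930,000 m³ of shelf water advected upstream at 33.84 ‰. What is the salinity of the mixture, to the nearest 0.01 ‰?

13.38 ‰

Salt balance:
salt = 5,075,000×18.81 + 26,370,000×12.72 + 28,170,000×0.73 + 16,930,000×33.84 = 95,460,750 + 335,426,400 + 20,564,100 + 572,911,200 = 1,024,362,450
volume = 5,075,000 + 26,370,000 + 28,170,000 + 16,930,000 = 76,545,000 m³
S = 1,024,362,450 / 76,545,000 = 13.3825 ‰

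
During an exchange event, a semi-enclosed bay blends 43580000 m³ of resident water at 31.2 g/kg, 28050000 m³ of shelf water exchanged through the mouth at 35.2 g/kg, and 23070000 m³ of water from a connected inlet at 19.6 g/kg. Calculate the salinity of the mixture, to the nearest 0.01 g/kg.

By conservation of dissolved salt,
salt = 43,580,000×31.2 + 28,050,000×35.2 + 23,070,000×19.6 = 1,359,696,000 + 987,360,000 + 452,172,000 = 2,799,228,000
volume = 43,580,000 + 28,050,000 + 23,070,000 = 94,700,000 m³
S = 2,799,228,000 / 94,700,000 = 29.5589 g/kg

29.56 g/kg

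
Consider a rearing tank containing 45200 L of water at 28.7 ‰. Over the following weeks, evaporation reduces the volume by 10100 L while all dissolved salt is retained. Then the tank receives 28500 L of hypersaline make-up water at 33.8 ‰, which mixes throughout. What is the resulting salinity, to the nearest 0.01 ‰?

35.54 ‰

After evaporation: salt = 45,200×28.7 = 1,297,240; volume = 45,200 − 10,100 = 35,100 L
After mixing: salt = 1,297,240 + 28,500×33.8 = 2,260,540; volume = 35,100 + 28,500 = 63,600 L
S = 2,260,540 / 63,600 = 35.5431 ‰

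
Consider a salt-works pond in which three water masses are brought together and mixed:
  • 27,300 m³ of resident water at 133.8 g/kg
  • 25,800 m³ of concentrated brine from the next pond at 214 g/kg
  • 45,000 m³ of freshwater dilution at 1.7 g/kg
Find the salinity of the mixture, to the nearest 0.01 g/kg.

94.30 g/kg

Conserving salt mass:
salt = 27,300×133.8 + 25,800×214 + 45,000×1.7 = 3,652,740 + 5,521,200 + 76,500 = 9,250,440
volume = 27,300 + 25,800 + 45,000 = 98,100 m³
S = 9,250,440 / 98,100 = 94.296 g/kg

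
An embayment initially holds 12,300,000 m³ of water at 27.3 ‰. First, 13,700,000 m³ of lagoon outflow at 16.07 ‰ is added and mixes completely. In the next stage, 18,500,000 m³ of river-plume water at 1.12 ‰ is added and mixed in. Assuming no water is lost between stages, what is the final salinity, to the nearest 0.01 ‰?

By conservation of dissolved salt,
Initial salt = 12,300,000×27.3 = 335,790,000
After stage 1: salt = 335,790,000 + 13,700,000×16.07 = 555,949,000; volume = 26,000,000 m³; S = 21.383 ‰
After stage 2: salt = 555,949,000 + 18,500,000×1.12 = 576,669,000; volume = 44,500,000 m³
S = 576,669,000 / 44,500,000 = 12.9589 ‰

12.96 ‰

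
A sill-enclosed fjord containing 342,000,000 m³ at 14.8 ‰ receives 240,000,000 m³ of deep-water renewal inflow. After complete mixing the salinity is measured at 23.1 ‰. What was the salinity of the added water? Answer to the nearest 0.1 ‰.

Salt balance: 342,000,000×14.8 + 240,000,000×S = 582,000,000×23.1
5,061,600,000 + 240,000,000·S = 13,444,200,000
S = (13,444,200,000 − 5,061,600,000) / 240,000,000 = 34.9275 ‰

34.9 ‰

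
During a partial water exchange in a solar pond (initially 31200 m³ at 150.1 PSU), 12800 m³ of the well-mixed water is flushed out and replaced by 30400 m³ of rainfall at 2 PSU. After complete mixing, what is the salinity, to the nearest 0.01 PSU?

57.84 PSU

Remaining after removal: 18,400 m³ at 150.1 PSU (salt = 2,761,840)
After addition: salt = 2,761,840 + 30,400×2 = 2,822,640; volume = 48,800 m³
S = 2,822,640 / 48,800 = 57.841 PSU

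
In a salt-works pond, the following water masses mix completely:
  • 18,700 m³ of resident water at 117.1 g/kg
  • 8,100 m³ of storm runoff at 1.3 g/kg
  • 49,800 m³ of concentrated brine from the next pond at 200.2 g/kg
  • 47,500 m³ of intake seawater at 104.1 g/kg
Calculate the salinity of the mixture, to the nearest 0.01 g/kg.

137.91 g/kg

Conserving salt mass:
salt = 18,700×117.1 + 8,100×1.3 + 49,800×200.2 + 47,500×104.1 = 2,189,770 + 10,530 + 9,969,960 + 4,944,750 = 17,115,010
volume = 18,700 + 8,100 + 49,800 + 47,500 = 124,100 m³
S = 17,115,010 / 124,100 = 137.9131 g/kg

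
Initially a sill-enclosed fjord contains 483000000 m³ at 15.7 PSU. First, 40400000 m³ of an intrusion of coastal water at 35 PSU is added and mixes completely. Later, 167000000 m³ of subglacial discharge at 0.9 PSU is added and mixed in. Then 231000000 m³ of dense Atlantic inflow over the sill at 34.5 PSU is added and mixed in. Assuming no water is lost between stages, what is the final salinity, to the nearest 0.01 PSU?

18.58 PSU

By conservation of dissolved salt,
Initial salt = 483,000,000×15.7 = 7,583,100,000
After stage 1: salt = 7,583,100,000 + 40,400,000×35 = 8,997,100,000; volume = 523,400,000 m³; S = 17.19 PSU
After stage 2: salt = 8,997,100,000 + 167,000,000×0.9 = 9,147,400,000; volume = 690,400,000 m³; S = 13.249 PSU
After stage 3: salt = 9,147,400,000 + 231,000,000×34.5 = 17,116,900,000; volume = 921,400,000 m³
S = 17,116,900,000 / 921,400,000 = 18.5771 PSU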